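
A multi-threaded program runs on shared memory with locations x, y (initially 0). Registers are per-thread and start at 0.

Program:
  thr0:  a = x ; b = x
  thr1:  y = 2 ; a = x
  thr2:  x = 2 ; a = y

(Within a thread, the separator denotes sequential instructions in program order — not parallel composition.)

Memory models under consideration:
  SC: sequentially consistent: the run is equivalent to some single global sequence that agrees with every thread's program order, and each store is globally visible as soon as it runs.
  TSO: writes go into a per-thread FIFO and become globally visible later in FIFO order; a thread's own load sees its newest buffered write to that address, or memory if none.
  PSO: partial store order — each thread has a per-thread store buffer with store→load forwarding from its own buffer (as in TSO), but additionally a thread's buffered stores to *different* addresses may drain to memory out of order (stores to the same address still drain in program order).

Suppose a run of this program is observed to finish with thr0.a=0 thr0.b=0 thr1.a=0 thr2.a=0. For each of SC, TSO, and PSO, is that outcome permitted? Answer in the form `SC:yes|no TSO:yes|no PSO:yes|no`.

SC:no TSO:yes PSO:yes

outcome vector order: (thr0.a,thr0.b,thr1.a,thr2.a)
[SC] allowed = {0/0/0/2, 0/0/2/0, 0/0/2/2, 0/2/0/2, 0/2/2/0, 0/2/2/2, 2/2/0/2, 2/2/2/0, 2/2/2/2}
[TSO] allowed = {0/0/0/0, 0/0/0/2, 0/0/2/0, 0/0/2/2, 0/2/0/0, 0/2/0/2, 0/2/2/0, 0/2/2/2, 2/2/0/0, 2/2/0/2, 2/2/2/0, 2/2/2/2}
[PSO] allowed = {0/0/0/0, 0/0/0/2, 0/0/2/0, 0/0/2/2, 0/2/0/0, 0/2/0/2, 0/2/2/0, 0/2/2/2, 2/2/0/0, 2/2/0/2, 2/2/2/0, 2/2/2/2}
target 0/0/0/0 ∈ {TSO,PSO}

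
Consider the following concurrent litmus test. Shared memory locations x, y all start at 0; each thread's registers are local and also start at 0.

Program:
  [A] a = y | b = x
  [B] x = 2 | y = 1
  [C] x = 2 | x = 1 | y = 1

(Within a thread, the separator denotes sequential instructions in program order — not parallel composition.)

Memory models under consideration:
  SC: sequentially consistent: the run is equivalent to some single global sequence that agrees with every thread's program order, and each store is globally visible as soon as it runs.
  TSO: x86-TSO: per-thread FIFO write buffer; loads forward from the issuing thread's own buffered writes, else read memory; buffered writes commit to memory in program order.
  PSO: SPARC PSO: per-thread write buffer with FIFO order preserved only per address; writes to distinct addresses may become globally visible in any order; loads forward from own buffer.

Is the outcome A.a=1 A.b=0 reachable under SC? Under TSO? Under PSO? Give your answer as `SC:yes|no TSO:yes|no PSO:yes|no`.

outcome vector order: (A.a,A.b)
SC (5): (0,0); (0,1); (0,2); (1,1); (1,2)
TSO (5): (0,0); (0,1); (0,2); (1,1); (1,2)
PSO (6): (0,0); (0,1); (0,2); (1,0); (1,1); (1,2)
target (1,0) ∈ {PSO}

SC:no TSO:no PSO:yes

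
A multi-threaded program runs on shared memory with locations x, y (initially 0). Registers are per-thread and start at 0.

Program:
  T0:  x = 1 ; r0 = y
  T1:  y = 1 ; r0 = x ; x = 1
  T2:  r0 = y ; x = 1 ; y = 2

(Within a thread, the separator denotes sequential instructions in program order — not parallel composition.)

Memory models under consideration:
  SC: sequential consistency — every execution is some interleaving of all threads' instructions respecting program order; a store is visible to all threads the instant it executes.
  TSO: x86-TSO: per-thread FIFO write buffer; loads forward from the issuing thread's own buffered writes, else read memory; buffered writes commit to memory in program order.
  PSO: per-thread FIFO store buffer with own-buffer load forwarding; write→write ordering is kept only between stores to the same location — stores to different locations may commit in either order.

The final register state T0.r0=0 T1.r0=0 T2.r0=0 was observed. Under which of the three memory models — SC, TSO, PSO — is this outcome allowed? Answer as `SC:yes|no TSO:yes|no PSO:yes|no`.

outcome vector order: (T0.r0,T1.r0,T2.r0)
[SC] allowed = {<0 1 0>, <0 1 1>, <1 0 0>, <1 0 1>, <1 1 0>, <1 1 1>, <2 0 0>, <2 0 1>, <2 1 0>, <2 1 1>}
[TSO] allowed = {<0 0 0>, <0 0 1>, <0 1 0>, <0 1 1>, <1 0 0>, <1 0 1>, <1 1 0>, <1 1 1>, <2 0 0>, <2 0 1>, <2 1 0>, <2 1 1>}
[PSO] allowed = {<0 0 0>, <0 0 1>, <0 1 0>, <0 1 1>, <1 0 0>, <1 0 1>, <1 1 0>, <1 1 1>, <2 0 0>, <2 0 1>, <2 1 0>, <2 1 1>}
target <0 0 0> ∈ {TSO,PSO}

SC:no TSO:yes PSO:yes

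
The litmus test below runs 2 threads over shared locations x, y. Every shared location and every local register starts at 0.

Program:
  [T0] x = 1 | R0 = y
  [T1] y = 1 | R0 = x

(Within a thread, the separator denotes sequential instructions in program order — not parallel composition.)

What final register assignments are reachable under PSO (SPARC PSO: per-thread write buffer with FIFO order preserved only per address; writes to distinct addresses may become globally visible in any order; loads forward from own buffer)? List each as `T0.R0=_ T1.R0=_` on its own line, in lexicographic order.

T0.R0=0 T1.R0=0
T0.R0=0 T1.R0=1
T0.R0=1 T1.R0=0
T0.R0=1 T1.R0=1

outcome vector order: (T0.R0,T1.R0)
|PSO outcomes| = 4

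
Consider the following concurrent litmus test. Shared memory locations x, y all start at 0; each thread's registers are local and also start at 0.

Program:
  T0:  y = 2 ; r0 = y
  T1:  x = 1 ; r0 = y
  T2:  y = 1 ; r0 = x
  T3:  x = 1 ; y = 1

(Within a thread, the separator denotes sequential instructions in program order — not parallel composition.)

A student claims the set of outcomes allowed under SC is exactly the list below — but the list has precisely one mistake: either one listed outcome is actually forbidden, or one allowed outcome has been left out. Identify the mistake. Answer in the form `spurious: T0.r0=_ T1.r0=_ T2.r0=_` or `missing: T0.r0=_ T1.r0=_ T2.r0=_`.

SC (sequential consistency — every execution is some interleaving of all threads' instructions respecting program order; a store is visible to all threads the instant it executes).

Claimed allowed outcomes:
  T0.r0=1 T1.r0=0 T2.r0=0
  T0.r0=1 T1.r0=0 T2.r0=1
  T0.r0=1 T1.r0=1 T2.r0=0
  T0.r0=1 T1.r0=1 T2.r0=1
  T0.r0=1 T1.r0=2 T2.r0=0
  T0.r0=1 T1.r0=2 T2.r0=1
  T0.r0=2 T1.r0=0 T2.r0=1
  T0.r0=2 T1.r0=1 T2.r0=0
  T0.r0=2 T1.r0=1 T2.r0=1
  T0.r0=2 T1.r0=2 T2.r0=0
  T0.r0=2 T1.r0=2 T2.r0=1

spurious: T0.r0=1 T1.r0=0 T2.r0=0

outcome vector order: (T0.r0,T1.r0,T2.r0)
[SC] allowed = {<1 0 1>; <1 1 0>; <1 1 1>; <1 2 0>; <1 2 1>; <2 0 1>; <2 1 0>; <2 1 1>; <2 2 0>; <2 2 1>}
claimed∖SC = {<1 0 0>}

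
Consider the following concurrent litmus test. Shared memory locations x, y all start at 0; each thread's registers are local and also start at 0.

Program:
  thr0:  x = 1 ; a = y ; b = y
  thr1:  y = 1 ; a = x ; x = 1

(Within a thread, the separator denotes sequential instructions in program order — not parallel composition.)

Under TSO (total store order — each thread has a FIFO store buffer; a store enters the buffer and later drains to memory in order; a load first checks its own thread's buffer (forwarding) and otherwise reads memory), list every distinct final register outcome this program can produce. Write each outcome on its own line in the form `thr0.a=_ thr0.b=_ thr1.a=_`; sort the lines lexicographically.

thr0.a=0 thr0.b=0 thr1.a=0
thr0.a=0 thr0.b=0 thr1.a=1
thr0.a=0 thr0.b=1 thr1.a=0
thr0.a=0 thr0.b=1 thr1.a=1
thr0.a=1 thr0.b=1 thr1.a=0
thr0.a=1 thr0.b=1 thr1.a=1

outcome vector order: (thr0.a,thr0.b,thr1.a)
|TSO outcomes| = 6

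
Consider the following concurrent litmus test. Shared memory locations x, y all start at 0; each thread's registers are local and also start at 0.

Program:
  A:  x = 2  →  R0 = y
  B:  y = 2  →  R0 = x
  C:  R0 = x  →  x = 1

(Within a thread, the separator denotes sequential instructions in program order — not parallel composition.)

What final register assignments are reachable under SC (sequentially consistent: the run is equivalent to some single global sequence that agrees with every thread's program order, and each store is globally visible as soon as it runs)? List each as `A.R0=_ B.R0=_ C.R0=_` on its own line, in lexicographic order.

outcome vector order: (A.R0,B.R0,C.R0)
|SC outcomes| = 10

A.R0=0 B.R0=1 C.R0=0
A.R0=0 B.R0=1 C.R0=2
A.R0=0 B.R0=2 C.R0=0
A.R0=0 B.R0=2 C.R0=2
A.R0=2 B.R0=0 C.R0=0
A.R0=2 B.R0=0 C.R0=2
A.R0=2 B.R0=1 C.R0=0
A.R0=2 B.R0=1 C.R0=2
A.R0=2 B.R0=2 C.R0=0
A.R0=2 B.R0=2 C.R0=2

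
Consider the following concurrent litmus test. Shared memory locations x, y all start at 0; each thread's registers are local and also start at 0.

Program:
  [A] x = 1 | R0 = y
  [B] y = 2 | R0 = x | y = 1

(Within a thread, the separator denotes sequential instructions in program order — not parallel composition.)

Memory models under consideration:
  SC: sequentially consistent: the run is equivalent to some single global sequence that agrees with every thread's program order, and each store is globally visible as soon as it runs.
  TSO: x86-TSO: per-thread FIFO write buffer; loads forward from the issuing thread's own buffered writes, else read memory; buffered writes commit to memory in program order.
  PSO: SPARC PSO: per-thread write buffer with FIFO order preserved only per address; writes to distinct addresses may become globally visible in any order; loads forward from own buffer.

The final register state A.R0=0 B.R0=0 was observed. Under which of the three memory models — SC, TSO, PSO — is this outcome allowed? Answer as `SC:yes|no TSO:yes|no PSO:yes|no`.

outcome vector order: (A.R0,B.R0)
SC: 5 outcomes — {(0,1), (1,0), (1,1), (2,0), (2,1)}
TSO: 6 outcomes — {(0,0), (0,1), (1,0), (1,1), (2,0), (2,1)}
PSO: 6 outcomes — {(0,0), (0,1), (1,0), (1,1), (2,0), (2,1)}
target (0,0) ∈ {TSO,PSO}

SC:no TSO:yes PSO:yes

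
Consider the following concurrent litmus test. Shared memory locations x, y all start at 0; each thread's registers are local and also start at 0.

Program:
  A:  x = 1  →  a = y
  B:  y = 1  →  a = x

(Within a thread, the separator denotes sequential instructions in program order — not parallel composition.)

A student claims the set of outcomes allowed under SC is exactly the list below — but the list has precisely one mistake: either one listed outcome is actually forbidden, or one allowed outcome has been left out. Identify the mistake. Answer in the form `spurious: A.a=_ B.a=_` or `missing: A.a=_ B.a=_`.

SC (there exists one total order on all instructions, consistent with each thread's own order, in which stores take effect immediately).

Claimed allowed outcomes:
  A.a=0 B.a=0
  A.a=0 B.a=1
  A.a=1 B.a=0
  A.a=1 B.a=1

outcome vector order: (A.a,B.a)
[SC] allowed = {<0 1>; <1 0>; <1 1>}
claimed∖SC = {<0 0>}

spurious: A.a=0 B.a=0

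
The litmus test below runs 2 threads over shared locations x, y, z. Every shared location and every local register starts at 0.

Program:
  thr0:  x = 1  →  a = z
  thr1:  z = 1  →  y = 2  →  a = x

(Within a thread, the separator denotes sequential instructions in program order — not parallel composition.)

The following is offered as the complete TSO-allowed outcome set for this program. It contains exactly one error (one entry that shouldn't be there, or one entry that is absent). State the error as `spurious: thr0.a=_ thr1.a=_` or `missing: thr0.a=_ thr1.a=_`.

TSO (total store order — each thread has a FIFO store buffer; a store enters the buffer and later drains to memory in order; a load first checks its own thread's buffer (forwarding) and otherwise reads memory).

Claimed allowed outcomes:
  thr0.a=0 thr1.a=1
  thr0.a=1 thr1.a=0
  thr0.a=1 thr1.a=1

outcome vector order: (thr0.a,thr1.a)
under TSO → (0,0) (0,1) (1,0) (1,1)
TSO∖claimed = {(0,0)}

missing: thr0.a=0 thr1.a=0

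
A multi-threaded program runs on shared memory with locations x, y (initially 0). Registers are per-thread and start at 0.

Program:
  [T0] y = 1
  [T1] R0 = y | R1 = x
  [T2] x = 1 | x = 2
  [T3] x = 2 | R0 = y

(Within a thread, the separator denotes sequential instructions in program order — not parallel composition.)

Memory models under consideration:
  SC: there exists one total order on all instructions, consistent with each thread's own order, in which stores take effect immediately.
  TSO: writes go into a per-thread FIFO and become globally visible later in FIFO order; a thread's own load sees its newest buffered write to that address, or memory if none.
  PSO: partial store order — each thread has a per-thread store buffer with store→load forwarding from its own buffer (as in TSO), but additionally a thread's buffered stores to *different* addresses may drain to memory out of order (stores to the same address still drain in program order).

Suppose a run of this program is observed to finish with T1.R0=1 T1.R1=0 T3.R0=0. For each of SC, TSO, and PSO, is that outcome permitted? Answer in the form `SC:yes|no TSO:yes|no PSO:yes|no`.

outcome vector order: (T1.R0,T1.R1,T3.R0)
SC: 11 outcomes — {<0 0 0> <0 0 1> <0 1 0> <0 1 1> <0 2 0> <0 2 1> <1 0 1> <1 1 0> <1 1 1> <1 2 0> <1 2 1>}
TSO: 12 outcomes — {<0 0 0> <0 0 1> <0 1 0> <0 1 1> <0 2 0> <0 2 1> <1 0 0> <1 0 1> <1 1 0> <1 1 1> <1 2 0> <1 2 1>}
PSO: 12 outcomes — {<0 0 0> <0 0 1> <0 1 0> <0 1 1> <0 2 0> <0 2 1> <1 0 0> <1 0 1> <1 1 0> <1 1 1> <1 2 0> <1 2 1>}
target <1 0 0> ∈ {TSO,PSO}

SC:no TSO:yes PSO:yes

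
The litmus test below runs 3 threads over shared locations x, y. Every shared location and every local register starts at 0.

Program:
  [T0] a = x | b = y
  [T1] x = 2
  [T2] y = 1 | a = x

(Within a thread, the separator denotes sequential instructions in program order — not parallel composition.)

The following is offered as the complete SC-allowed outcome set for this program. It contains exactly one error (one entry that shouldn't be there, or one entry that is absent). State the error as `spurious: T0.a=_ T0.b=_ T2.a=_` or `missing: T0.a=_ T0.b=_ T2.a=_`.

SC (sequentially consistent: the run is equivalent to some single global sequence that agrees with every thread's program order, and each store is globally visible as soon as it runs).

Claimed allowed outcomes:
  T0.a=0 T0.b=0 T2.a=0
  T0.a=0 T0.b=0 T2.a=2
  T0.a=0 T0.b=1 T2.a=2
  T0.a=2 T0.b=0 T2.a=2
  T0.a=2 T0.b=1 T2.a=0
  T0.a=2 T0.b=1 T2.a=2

missing: T0.a=0 T0.b=1 T2.a=0

outcome vector order: (T0.a,T0.b,T2.a)
SC (7): 0/0/0, 0/0/2, 0/1/0, 0/1/2, 2/0/2, 2/1/0, 2/1/2
SC∖claimed = {0/1/0}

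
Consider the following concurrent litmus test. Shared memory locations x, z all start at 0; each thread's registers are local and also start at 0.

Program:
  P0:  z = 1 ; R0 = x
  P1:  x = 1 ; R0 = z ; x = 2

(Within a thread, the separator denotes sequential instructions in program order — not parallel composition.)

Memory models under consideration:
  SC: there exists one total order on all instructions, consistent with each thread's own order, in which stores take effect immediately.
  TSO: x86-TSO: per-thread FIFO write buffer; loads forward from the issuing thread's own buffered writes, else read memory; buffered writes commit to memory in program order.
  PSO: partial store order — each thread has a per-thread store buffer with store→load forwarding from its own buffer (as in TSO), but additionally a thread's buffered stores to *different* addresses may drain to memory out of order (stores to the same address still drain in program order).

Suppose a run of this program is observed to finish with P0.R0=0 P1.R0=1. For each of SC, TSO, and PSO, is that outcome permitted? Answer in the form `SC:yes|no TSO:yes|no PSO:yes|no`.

SC:yes TSO:yes PSO:yes

outcome vector order: (P0.R0,P1.R0)
SC: 5 outcomes — {0/1, 1/0, 1/1, 2/0, 2/1}
TSO: 6 outcomes — {0/0, 0/1, 1/0, 1/1, 2/0, 2/1}
PSO: 6 outcomes — {0/0, 0/1, 1/0, 1/1, 2/0, 2/1}
target 0/1 ∈ {SC,TSO,PSO}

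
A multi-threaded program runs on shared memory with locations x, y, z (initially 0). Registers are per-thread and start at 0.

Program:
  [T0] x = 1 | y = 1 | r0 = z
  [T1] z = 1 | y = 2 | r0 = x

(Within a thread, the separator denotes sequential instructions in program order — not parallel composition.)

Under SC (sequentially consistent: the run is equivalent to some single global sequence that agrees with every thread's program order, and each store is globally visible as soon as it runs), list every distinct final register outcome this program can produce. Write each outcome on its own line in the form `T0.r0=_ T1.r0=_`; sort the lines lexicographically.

outcome vector order: (T0.r0,T1.r0)
|SC outcomes| = 3

T0.r0=0 T1.r0=1
T0.r0=1 T1.r0=0
T0.r0=1 T1.r0=1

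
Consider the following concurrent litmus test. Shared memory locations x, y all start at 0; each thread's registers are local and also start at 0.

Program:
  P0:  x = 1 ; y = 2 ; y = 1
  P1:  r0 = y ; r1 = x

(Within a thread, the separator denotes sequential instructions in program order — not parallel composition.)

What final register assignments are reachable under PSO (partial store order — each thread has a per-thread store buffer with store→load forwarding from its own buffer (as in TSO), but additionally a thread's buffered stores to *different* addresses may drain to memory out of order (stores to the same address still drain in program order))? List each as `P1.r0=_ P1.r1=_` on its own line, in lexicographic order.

outcome vector order: (P1.r0,P1.r1)
|PSO outcomes| = 6

P1.r0=0 P1.r1=0
P1.r0=0 P1.r1=1
P1.r0=1 P1.r1=0
P1.r0=1 P1.r1=1
P1.r0=2 P1.r1=0
P1.r0=2 P1.r1=1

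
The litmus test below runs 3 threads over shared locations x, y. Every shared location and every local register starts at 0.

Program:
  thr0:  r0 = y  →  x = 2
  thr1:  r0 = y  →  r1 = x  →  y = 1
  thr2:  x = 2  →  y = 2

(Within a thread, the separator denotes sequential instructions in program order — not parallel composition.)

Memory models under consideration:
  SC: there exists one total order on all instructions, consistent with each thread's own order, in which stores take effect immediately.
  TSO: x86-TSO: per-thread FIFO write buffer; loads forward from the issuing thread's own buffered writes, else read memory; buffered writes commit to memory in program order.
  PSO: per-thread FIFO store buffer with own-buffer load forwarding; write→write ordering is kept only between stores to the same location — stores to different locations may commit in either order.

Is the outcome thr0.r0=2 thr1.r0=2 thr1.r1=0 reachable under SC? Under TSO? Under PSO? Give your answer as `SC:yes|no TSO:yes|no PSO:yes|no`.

SC:no TSO:no PSO:yes

outcome vector order: (thr0.r0,thr1.r0,thr1.r1)
under SC → (0,0,0) (0,0,2) (0,2,2) (1,0,0) (1,0,2) (1,2,2) (2,0,0) (2,0,2) (2,2,2)
under TSO → (0,0,0) (0,0,2) (0,2,2) (1,0,0) (1,0,2) (1,2,2) (2,0,0) (2,0,2) (2,2,2)
under PSO → (0,0,0) (0,0,2) (0,2,0) (0,2,2) (1,0,0) (1,0,2) (1,2,0) (1,2,2) (2,0,0) (2,0,2) (2,2,0) (2,2,2)
target (2,2,0) ∈ {PSO}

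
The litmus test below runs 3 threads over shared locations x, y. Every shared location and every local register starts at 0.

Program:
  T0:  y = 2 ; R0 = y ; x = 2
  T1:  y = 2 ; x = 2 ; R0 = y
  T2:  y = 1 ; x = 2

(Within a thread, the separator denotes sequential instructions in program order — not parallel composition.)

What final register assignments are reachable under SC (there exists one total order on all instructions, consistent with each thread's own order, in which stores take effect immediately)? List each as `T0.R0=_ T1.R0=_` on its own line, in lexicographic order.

T0.R0=1 T1.R0=1
T0.R0=1 T1.R0=2
T0.R0=2 T1.R0=1
T0.R0=2 T1.R0=2

outcome vector order: (T0.R0,T1.R0)
|SC outcomes| = 4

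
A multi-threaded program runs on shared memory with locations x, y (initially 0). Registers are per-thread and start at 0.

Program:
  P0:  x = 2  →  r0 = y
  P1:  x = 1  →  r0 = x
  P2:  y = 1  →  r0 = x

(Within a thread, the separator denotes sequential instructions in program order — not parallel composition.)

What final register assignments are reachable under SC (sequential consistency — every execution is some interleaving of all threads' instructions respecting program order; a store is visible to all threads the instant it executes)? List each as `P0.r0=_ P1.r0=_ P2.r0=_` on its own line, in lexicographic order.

outcome vector order: (P0.r0,P1.r0,P2.r0)
|SC outcomes| = 9

P0.r0=0 P1.r0=1 P2.r0=1
P0.r0=0 P1.r0=1 P2.r0=2
P0.r0=0 P1.r0=2 P2.r0=2
P0.r0=1 P1.r0=1 P2.r0=0
P0.r0=1 P1.r0=1 P2.r0=1
P0.r0=1 P1.r0=1 P2.r0=2
P0.r0=1 P1.r0=2 P2.r0=0
P0.r0=1 P1.r0=2 P2.r0=1
P0.r0=1 P1.r0=2 P2.r0=2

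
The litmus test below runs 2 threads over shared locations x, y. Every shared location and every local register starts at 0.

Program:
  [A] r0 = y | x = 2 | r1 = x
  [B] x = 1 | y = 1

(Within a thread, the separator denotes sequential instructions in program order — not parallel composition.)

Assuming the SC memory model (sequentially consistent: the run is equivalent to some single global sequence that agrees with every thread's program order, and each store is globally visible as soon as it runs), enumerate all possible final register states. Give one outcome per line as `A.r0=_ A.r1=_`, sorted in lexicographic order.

A.r0=0 A.r1=1
A.r0=0 A.r1=2
A.r0=1 A.r1=2

outcome vector order: (A.r0,A.r1)
|SC outcomes| = 3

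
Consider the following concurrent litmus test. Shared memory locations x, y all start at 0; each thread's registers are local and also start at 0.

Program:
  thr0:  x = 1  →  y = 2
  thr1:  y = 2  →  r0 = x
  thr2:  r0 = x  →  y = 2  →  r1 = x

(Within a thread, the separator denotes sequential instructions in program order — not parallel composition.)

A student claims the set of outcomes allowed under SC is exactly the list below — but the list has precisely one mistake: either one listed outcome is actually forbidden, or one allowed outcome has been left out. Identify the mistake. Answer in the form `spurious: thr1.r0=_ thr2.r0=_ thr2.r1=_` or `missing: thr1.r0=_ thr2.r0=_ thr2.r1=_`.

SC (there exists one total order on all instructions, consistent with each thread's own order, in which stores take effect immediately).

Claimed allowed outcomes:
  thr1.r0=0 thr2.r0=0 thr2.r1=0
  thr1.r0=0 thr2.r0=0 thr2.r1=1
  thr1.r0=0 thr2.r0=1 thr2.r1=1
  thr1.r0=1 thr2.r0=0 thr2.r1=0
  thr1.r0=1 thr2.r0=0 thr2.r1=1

missing: thr1.r0=1 thr2.r0=1 thr2.r1=1

outcome vector order: (thr1.r0,thr2.r0,thr2.r1)
[SC] allowed = {(0,0,0) (0,0,1) (0,1,1) (1,0,0) (1,0,1) (1,1,1)}
SC∖claimed = {(1,1,1)}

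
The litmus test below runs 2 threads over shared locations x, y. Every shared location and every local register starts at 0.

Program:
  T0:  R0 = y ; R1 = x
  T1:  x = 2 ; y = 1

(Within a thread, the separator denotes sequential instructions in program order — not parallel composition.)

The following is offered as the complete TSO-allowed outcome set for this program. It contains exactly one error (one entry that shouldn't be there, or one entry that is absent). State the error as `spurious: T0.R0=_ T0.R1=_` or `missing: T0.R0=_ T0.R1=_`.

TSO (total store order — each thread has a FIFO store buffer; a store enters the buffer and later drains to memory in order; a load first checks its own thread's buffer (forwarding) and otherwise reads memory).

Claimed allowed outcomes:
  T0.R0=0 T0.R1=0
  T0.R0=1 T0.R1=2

outcome vector order: (T0.R0,T0.R1)
under TSO → (0,0), (0,2), (1,2)
TSO∖claimed = {(0,2)}

missing: T0.R0=0 T0.R1=2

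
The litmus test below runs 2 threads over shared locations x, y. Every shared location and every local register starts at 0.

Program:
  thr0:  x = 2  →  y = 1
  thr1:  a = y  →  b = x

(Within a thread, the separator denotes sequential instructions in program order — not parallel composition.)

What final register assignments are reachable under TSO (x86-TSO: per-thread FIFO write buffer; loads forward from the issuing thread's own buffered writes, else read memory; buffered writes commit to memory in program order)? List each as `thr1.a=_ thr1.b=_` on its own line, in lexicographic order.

thr1.a=0 thr1.b=0
thr1.a=0 thr1.b=2
thr1.a=1 thr1.b=2

outcome vector order: (thr1.a,thr1.b)
|TSO outcomes| = 3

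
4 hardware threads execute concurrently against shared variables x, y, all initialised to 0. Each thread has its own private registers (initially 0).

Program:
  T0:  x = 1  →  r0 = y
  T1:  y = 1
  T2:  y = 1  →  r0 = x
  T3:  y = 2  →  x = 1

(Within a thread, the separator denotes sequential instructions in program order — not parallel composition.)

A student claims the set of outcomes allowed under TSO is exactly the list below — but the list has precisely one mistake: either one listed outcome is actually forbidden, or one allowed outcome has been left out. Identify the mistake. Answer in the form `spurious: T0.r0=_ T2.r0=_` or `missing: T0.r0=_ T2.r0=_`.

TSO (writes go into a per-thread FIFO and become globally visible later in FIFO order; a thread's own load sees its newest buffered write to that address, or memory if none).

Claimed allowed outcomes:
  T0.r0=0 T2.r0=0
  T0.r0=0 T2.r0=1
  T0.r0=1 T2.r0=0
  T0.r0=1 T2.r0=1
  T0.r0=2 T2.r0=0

missing: T0.r0=2 T2.r0=1

outcome vector order: (T0.r0,T2.r0)
TSO (6): <0 0>; <0 1>; <1 0>; <1 1>; <2 0>; <2 1>
TSO∖claimed = {<2 1>}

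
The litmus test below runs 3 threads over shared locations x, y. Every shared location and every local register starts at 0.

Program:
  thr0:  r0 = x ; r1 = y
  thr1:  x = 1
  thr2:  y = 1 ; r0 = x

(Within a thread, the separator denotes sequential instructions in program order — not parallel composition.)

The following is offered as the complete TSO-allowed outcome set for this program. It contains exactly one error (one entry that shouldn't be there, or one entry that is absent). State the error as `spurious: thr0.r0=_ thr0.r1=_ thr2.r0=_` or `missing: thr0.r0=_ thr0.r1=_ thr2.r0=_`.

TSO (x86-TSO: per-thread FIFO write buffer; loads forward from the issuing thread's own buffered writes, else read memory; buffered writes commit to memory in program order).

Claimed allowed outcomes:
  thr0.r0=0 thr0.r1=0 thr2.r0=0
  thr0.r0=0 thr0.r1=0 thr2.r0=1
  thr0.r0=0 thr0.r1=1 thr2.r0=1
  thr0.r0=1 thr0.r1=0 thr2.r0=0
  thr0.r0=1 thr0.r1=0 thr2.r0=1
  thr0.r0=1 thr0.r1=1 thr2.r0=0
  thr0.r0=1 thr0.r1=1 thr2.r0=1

missing: thr0.r0=0 thr0.r1=1 thr2.r0=0

outcome vector order: (thr0.r0,thr0.r1,thr2.r0)
under TSO → <0 0 0>, <0 0 1>, <0 1 0>, <0 1 1>, <1 0 0>, <1 0 1>, <1 1 0>, <1 1 1>
TSO∖claimed = {<0 1 0>}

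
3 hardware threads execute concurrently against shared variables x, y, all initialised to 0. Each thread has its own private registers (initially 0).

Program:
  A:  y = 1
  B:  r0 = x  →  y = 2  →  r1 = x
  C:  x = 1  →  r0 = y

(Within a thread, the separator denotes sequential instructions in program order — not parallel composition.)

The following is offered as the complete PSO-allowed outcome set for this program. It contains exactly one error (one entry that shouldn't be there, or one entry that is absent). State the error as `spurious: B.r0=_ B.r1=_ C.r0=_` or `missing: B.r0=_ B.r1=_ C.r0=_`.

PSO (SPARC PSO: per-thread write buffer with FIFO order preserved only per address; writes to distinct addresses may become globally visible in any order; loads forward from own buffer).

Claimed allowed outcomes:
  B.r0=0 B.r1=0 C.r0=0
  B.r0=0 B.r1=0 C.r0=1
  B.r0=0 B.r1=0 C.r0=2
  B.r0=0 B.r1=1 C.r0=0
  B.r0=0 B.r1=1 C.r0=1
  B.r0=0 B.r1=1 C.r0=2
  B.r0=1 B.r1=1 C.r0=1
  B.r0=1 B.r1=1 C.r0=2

outcome vector order: (B.r0,B.r1,C.r0)
[PSO] allowed = {<0 0 0> <0 0 1> <0 0 2> <0 1 0> <0 1 1> <0 1 2> <1 1 0> <1 1 1> <1 1 2>}
PSO∖claimed = {<1 1 0>}

missing: B.r0=1 B.r1=1 C.r0=0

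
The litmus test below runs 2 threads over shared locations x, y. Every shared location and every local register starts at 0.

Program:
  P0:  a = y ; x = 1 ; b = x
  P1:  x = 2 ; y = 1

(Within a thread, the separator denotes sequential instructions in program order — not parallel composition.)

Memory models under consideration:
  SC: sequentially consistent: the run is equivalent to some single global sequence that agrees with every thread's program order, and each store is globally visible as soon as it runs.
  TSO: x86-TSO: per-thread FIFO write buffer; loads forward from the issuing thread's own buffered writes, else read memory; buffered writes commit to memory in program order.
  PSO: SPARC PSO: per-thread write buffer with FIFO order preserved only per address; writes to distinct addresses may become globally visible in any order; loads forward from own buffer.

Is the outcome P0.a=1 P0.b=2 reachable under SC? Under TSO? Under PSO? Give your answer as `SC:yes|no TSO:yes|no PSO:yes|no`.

outcome vector order: (P0.a,P0.b)
[SC] allowed = {0/1; 0/2; 1/1}
[TSO] allowed = {0/1; 0/2; 1/1}
[PSO] allowed = {0/1; 0/2; 1/1; 1/2}
target 1/2 ∈ {PSO}

SC:no TSO:no PSO:yes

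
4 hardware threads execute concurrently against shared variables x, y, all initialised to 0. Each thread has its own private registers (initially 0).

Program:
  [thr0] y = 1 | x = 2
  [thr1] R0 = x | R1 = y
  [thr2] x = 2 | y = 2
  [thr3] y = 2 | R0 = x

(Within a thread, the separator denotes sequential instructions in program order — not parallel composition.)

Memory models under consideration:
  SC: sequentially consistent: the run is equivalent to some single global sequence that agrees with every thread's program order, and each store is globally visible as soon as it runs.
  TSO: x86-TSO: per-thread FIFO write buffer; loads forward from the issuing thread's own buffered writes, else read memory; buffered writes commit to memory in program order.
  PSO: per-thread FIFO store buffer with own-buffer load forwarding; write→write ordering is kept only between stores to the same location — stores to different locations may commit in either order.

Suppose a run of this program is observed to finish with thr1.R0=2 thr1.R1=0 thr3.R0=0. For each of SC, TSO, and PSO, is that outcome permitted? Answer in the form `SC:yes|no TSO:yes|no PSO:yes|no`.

outcome vector order: (thr1.R0,thr1.R1,thr3.R0)
SC (11): (0,0,0), (0,0,2), (0,1,0), (0,1,2), (0,2,0), (0,2,2), (2,0,2), (2,1,0), (2,1,2), (2,2,0), (2,2,2)
TSO (12): (0,0,0), (0,0,2), (0,1,0), (0,1,2), (0,2,0), (0,2,2), (2,0,0), (2,0,2), (2,1,0), (2,1,2), (2,2,0), (2,2,2)
PSO (12): (0,0,0), (0,0,2), (0,1,0), (0,1,2), (0,2,0), (0,2,2), (2,0,0), (2,0,2), (2,1,0), (2,1,2), (2,2,0), (2,2,2)
target (2,0,0) ∈ {TSO,PSO}

SC:no TSO:yes PSO:yes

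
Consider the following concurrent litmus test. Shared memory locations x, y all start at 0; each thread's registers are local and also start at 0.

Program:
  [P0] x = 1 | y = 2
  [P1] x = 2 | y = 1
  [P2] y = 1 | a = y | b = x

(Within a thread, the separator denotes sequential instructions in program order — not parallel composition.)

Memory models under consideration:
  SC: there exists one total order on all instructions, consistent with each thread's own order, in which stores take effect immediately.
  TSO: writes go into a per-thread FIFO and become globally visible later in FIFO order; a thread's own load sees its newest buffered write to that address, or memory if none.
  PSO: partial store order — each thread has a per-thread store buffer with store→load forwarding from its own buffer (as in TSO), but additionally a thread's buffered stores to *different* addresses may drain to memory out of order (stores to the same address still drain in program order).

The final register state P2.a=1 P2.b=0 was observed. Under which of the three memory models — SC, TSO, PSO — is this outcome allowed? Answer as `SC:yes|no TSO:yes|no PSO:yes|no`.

SC:yes TSO:yes PSO:yes

outcome vector order: (P2.a,P2.b)
SC (5): (1,0) (1,1) (1,2) (2,1) (2,2)
TSO (5): (1,0) (1,1) (1,2) (2,1) (2,2)
PSO (6): (1,0) (1,1) (1,2) (2,0) (2,1) (2,2)
target (1,0) ∈ {SC,TSO,PSO}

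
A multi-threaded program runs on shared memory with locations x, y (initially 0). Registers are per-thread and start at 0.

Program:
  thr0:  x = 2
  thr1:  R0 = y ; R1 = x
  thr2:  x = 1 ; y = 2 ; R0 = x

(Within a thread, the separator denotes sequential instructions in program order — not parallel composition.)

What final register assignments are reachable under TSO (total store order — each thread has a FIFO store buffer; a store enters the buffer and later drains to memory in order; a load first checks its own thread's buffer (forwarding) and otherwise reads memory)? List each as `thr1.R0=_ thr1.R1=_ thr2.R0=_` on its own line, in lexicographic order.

thr1.R0=0 thr1.R1=0 thr2.R0=1
thr1.R0=0 thr1.R1=0 thr2.R0=2
thr1.R0=0 thr1.R1=1 thr2.R0=1
thr1.R0=0 thr1.R1=1 thr2.R0=2
thr1.R0=0 thr1.R1=2 thr2.R0=1
thr1.R0=0 thr1.R1=2 thr2.R0=2
thr1.R0=2 thr1.R1=1 thr2.R0=1
thr1.R0=2 thr1.R1=1 thr2.R0=2
thr1.R0=2 thr1.R1=2 thr2.R0=1
thr1.R0=2 thr1.R1=2 thr2.R0=2

outcome vector order: (thr1.R0,thr1.R1,thr2.R0)
|TSO outcomes| = 10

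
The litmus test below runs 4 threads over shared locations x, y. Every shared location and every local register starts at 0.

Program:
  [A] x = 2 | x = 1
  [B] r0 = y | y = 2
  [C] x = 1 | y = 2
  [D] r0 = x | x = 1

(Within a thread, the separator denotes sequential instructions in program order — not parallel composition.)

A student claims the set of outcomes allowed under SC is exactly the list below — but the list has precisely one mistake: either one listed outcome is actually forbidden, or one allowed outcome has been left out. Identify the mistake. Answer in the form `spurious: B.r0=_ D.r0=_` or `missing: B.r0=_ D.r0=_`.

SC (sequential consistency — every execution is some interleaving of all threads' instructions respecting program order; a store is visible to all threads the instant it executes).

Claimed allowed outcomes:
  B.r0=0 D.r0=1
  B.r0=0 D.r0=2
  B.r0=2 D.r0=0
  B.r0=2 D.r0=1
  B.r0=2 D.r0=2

outcome vector order: (B.r0,D.r0)
SC (6): <0 0>, <0 1>, <0 2>, <2 0>, <2 1>, <2 2>
SC∖claimed = {<0 0>}

missing: B.r0=0 D.r0=0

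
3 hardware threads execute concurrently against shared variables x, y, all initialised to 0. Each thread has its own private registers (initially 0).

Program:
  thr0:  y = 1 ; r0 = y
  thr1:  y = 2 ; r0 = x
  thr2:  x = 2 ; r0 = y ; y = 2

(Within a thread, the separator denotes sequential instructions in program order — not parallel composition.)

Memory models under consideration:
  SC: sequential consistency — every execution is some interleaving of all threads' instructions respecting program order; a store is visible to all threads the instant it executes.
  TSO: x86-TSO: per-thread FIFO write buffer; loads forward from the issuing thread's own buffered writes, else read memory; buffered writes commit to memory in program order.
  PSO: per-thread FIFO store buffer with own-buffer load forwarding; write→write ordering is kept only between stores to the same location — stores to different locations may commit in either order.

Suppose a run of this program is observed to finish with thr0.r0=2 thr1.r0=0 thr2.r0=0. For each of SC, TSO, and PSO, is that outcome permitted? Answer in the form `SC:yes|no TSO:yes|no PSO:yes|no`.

SC:no TSO:yes PSO:yes

outcome vector order: (thr0.r0,thr1.r0,thr2.r0)
under SC → <1 0 1>, <1 0 2>, <1 2 0>, <1 2 1>, <1 2 2>, <2 0 1>, <2 0 2>, <2 2 0>, <2 2 1>, <2 2 2>
under TSO → <1 0 0>, <1 0 1>, <1 0 2>, <1 2 0>, <1 2 1>, <1 2 2>, <2 0 0>, <2 0 1>, <2 0 2>, <2 2 0>, <2 2 1>, <2 2 2>
under PSO → <1 0 0>, <1 0 1>, <1 0 2>, <1 2 0>, <1 2 1>, <1 2 2>, <2 0 0>, <2 0 1>, <2 0 2>, <2 2 0>, <2 2 1>, <2 2 2>
target <2 0 0> ∈ {TSO,PSO}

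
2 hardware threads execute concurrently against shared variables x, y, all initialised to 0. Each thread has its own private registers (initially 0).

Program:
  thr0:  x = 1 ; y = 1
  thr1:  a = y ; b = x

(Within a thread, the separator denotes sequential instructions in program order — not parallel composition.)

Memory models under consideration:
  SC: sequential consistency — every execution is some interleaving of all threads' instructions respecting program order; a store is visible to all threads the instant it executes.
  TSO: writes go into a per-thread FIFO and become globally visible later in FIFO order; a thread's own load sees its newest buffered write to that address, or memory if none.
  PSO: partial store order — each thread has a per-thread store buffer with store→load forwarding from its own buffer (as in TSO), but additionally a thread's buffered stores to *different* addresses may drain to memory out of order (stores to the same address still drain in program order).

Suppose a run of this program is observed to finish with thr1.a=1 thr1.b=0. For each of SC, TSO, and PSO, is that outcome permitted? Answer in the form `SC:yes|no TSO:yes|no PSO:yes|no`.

SC:no TSO:no PSO:yes

outcome vector order: (thr1.a,thr1.b)
SC (3): 00 01 11
TSO (3): 00 01 11
PSO (4): 00 01 10 11
target 10 ∈ {PSO}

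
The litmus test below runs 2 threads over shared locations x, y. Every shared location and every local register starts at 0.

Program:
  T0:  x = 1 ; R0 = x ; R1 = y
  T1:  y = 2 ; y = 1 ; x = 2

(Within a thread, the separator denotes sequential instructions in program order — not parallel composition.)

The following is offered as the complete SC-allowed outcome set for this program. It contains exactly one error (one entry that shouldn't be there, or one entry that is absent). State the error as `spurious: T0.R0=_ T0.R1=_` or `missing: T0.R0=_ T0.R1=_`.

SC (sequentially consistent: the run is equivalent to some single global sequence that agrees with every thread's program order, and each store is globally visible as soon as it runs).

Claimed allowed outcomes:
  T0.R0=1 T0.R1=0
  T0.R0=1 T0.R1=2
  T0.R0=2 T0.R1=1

missing: T0.R0=1 T0.R1=1

outcome vector order: (T0.R0,T0.R1)
SC (4): <1 0> <1 1> <1 2> <2 1>
SC∖claimed = {<1 1>}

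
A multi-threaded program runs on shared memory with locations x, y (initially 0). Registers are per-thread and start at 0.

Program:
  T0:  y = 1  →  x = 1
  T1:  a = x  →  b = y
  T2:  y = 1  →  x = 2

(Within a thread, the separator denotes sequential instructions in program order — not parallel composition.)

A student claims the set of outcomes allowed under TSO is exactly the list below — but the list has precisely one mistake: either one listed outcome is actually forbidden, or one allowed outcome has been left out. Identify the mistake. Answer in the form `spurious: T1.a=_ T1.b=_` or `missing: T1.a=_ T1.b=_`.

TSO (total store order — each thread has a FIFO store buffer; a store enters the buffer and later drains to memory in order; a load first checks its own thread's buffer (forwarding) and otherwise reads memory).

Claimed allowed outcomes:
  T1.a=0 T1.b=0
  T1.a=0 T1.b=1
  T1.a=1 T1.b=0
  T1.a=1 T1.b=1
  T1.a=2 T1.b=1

outcome vector order: (T1.a,T1.b)
under TSO → 0/0 0/1 1/1 2/1
claimed∖TSO = {1/0}

spurious: T1.a=1 T1.b=0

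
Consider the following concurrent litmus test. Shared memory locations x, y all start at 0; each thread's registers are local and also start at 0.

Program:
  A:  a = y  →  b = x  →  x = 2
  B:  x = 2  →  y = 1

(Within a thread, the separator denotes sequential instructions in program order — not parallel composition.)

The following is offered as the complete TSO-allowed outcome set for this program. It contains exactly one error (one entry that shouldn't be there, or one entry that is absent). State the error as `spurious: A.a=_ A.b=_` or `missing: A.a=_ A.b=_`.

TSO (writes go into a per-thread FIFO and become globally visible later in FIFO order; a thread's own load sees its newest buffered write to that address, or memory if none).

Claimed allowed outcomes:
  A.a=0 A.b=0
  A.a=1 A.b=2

missing: A.a=0 A.b=2

outcome vector order: (A.a,A.b)
TSO (3): 00, 02, 12
TSO∖claimed = {02}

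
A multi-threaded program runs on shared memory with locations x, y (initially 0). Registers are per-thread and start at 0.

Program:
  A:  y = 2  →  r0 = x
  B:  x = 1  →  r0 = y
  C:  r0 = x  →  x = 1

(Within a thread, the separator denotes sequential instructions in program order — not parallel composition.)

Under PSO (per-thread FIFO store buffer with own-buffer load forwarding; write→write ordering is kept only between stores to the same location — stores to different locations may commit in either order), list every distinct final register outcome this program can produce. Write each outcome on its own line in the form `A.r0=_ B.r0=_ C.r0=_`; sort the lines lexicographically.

outcome vector order: (A.r0,B.r0,C.r0)
|PSO outcomes| = 8

A.r0=0 B.r0=0 C.r0=0
A.r0=0 B.r0=0 C.r0=1
A.r0=0 B.r0=2 C.r0=0
A.r0=0 B.r0=2 C.r0=1
A.r0=1 B.r0=0 C.r0=0
A.r0=1 B.r0=0 C.r0=1
A.r0=1 B.r0=2 C.r0=0
A.r0=1 B.r0=2 C.r0=1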